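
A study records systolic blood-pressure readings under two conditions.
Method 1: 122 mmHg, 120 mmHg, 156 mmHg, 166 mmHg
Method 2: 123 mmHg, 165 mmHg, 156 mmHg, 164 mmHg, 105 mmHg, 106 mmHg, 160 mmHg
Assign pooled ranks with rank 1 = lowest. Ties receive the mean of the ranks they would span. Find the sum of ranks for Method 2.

41.5

Sorted (ascending): 105, 106, 120, 122, 123, 156, 156, 160, 164, 165, 166
The 2 values of 156 occupy positions 6–7 → average rank (6+7)/2 = 6.5.
Method 2 values → pooled ranks: 123→5, 165→10, 156→6.5, 164→9, 105→1, 106→2, 160→8
Rank sum = 5 + 10 + 6.5 + 9 + 1 + 2 + 8 = 41.5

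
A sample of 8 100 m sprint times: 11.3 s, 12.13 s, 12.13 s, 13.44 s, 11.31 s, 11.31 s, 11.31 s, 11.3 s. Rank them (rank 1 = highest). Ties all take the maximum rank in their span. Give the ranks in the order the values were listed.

8, 3, 3, 1, 6, 6, 6, 8

Sorted (descending): 13.44, 12.13, 12.13, 11.31, 11.31, 11.31, 11.3, 11.3
The 2 values of 12.13 occupy positions 2–3 → each gets rank 3.
The 3 values of 11.31 occupy positions 4–6 → each gets rank 6.
The 2 values of 11.3 occupy positions 7–8 → each gets rank 8.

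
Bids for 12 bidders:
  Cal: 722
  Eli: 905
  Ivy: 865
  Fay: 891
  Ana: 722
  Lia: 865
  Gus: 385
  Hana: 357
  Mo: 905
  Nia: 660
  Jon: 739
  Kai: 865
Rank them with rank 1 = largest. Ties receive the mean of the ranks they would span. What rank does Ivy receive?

5

Sorted (descending): 905, 905, 891, 865, 865, 865, 739, 722, 722, 660, 385, 357
The 2 values of 905 occupy positions 1–2 → average rank (1+2)/2 = 1.5.
The 3 values of 865 occupy positions 4–6 → average rank 5.
The 2 values of 722 occupy positions 8–9 → average rank (8+9)/2 = 8.5.
Ivy has value 865 → rank 5.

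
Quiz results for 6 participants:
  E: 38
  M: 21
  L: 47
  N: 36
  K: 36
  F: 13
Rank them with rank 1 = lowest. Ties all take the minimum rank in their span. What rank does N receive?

Sorted (ascending): 13, 21, 36, 36, 38, 47
The 2 values of 36 occupy positions 3–4 → each gets rank 3.
N has value 36 → rank 3.

3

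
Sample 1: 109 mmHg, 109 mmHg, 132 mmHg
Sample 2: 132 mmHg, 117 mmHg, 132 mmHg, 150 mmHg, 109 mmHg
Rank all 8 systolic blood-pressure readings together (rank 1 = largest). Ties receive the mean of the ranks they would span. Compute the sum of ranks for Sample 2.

19

Sorted (descending): 150, 132, 132, 132, 117, 109, 109, 109
The 3 values of 132 occupy positions 2–4 → average rank 3.
The 3 values of 109 occupy positions 6–8 → average rank 7.
Sample 2 values → pooled ranks: 132→3, 117→5, 132→3, 150→1, 109→7
Rank sum = 3 + 5 + 3 + 1 + 7 = 19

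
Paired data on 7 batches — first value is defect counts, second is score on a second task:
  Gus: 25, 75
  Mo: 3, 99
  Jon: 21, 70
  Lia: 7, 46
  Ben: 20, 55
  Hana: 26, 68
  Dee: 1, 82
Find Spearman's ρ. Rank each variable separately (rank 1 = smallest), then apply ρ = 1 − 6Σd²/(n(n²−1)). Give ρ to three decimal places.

-0.357

Ranks of variable 1: 6, 2, 5, 3, 4, 7, 1
Ranks of variable 2: 5, 7, 4, 1, 2, 3, 6
d = r₁ − r₂: 1, -5, 1, 2, 2, 4, -5
d²: 1, 25, 1, 4, 4, 16, 25; Σd² = 76
ρ = 1 − 6·76/(7·48) = 1 − 456/336 = -0.357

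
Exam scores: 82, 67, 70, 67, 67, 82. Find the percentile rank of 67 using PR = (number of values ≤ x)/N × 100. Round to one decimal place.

N = 6.
Strictly below 67: 0. Equal to 67: 3.
PR = 3/6 × 100 = 50.0

50.0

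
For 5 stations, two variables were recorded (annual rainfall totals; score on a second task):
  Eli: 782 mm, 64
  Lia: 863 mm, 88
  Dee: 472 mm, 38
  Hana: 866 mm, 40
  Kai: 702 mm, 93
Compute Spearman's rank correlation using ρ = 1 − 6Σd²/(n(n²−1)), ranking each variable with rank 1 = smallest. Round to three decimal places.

0.100

Ranks of variable 1: 3, 4, 1, 5, 2
Ranks of variable 2: 3, 4, 1, 2, 5
d = r₁ − r₂: 0, 0, 0, 3, -3
d²: 0, 0, 0, 9, 9; Σd² = 18
ρ = 1 − 6·18/(5·24) = 1 − 108/120 = 0.100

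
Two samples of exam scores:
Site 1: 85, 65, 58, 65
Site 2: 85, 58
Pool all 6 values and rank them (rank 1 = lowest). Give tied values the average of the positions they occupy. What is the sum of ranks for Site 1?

Sorted (ascending): 58, 58, 65, 65, 85, 85
The 2 values of 58 occupy positions 1–2 → average rank (1+2)/2 = 1.5.
The 2 values of 65 occupy positions 3–4 → average rank (3+4)/2 = 3.5.
The 2 values of 85 occupy positions 5–6 → average rank (5+6)/2 = 5.5.
Site 1 values → pooled ranks: 85→5.5, 65→3.5, 58→1.5, 65→3.5
Rank sum = 5.5 + 3.5 + 1.5 + 3.5 = 14

14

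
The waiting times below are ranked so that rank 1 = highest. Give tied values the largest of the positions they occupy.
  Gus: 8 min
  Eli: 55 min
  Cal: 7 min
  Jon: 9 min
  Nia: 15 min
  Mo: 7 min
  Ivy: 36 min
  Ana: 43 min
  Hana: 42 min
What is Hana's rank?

3

Sorted (descending): 55, 43, 42, 36, 15, 9, 8, 7, 7
The 2 values of 7 occupy positions 8–9 → each gets rank 9.
Hana has value 42 min → rank 3.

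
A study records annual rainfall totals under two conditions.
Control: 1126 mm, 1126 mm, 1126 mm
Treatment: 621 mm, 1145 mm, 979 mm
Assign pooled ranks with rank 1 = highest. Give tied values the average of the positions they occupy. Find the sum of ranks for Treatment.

Sorted (descending): 1145, 1126, 1126, 1126, 979, 621
The 3 values of 1126 occupy positions 2–4 → average rank 3.
Treatment values → pooled ranks: 621→6, 1145→1, 979→5
Rank sum = 6 + 1 + 5 = 12

12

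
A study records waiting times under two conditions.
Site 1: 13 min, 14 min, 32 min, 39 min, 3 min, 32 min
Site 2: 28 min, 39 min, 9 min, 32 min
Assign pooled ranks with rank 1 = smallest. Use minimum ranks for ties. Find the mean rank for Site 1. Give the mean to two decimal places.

4.83

Sorted (ascending): 3, 9, 13, 14, 28, 32, 32, 32, 39, 39
The 3 values of 32 occupy positions 6–8 → each gets rank 6.
The 2 values of 39 occupy positions 9–10 → each gets rank 9.
Site 1 values → pooled ranks: 13→3, 14→4, 32→6, 39→9, 3→1, 32→6
Mean rank = (3 + 4 + 6 + 9 + 1 + 6) / 6 = 4.83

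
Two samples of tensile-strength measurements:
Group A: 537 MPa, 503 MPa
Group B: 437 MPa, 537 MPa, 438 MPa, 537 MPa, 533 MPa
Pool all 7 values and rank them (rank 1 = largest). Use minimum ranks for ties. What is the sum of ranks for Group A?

6

Sorted (descending): 537, 537, 537, 533, 503, 438, 437
The 3 values of 537 occupy positions 1–3 → each gets rank 1.
Group A values → pooled ranks: 537→1, 503→5
Rank sum = 1 + 5 = 6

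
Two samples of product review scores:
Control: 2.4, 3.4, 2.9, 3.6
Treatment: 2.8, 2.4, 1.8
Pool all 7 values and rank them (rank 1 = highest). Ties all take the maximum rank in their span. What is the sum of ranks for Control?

Sorted (descending): 3.6, 3.4, 2.9, 2.8, 2.4, 2.4, 1.8
The 2 values of 2.4 occupy positions 5–6 → each gets rank 6.
Control values → pooled ranks: 2.4→6, 3.4→2, 2.9→3, 3.6→1
Rank sum = 6 + 2 + 3 + 1 = 12

12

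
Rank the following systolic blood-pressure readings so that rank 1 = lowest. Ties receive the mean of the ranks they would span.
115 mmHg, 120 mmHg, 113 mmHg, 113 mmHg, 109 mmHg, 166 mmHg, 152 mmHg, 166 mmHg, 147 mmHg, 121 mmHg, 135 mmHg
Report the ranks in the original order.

4, 5, 2.5, 2.5, 1, 10.5, 9, 10.5, 8, 6, 7

Sorted (ascending): 109, 113, 113, 115, 120, 121, 135, 147, 152, 166, 166
The 2 values of 113 occupy positions 2–3 → average rank (2+3)/2 = 2.5.
The 2 values of 166 occupy positions 10–11 → average rank (10+11)/2 = 10.5.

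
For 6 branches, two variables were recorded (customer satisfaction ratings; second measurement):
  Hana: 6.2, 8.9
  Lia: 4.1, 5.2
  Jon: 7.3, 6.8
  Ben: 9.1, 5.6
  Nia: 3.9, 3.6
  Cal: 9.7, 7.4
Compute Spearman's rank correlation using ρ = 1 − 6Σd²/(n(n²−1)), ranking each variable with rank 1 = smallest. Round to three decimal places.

0.600

Ranks of variable 1: 3, 2, 4, 5, 1, 6
Ranks of variable 2: 6, 2, 4, 3, 1, 5
d = r₁ − r₂: -3, 0, 0, 2, 0, 1
d²: 9, 0, 0, 4, 0, 1; Σd² = 14
ρ = 1 − 6·14/(6·35) = 1 − 84/210 = 0.600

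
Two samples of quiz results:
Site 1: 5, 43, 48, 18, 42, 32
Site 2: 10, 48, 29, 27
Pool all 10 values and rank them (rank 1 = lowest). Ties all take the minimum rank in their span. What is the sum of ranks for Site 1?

Sorted (ascending): 5, 10, 18, 27, 29, 32, 42, 43, 48, 48
The 2 values of 48 occupy positions 9–10 → each gets rank 9.
Site 1 values → pooled ranks: 5→1, 43→8, 48→9, 18→3, 42→7, 32→6
Rank sum = 1 + 8 + 9 + 3 + 7 + 6 = 34

34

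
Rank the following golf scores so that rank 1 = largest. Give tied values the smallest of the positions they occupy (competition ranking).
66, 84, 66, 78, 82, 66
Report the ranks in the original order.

Sorted (descending): 84, 82, 78, 66, 66, 66
The 3 values of 66 occupy positions 4–6 → each gets rank 4.

4, 1, 4, 3, 2, 4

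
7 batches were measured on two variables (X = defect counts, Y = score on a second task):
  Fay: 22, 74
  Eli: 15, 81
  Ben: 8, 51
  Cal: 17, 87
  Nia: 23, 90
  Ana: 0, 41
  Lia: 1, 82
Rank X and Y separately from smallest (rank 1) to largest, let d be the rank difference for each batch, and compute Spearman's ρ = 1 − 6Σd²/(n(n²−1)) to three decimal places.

0.643

Ranks of variable 1: 6, 4, 3, 5, 7, 1, 2
Ranks of variable 2: 3, 4, 2, 6, 7, 1, 5
d = r₁ − r₂: 3, 0, 1, -1, 0, 0, -3
d²: 9, 0, 1, 1, 0, 0, 9; Σd² = 20
ρ = 1 − 6·20/(7·48) = 1 − 120/336 = 0.643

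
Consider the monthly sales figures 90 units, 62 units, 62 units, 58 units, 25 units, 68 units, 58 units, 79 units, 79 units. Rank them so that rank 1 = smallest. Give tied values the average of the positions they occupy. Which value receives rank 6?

68

Sorted (ascending): 25, 58, 58, 62, 62, 68, 79, 79, 90
The 2 values of 58 occupy positions 2–3 → average rank (2+3)/2 = 2.5.
The 2 values of 62 occupy positions 4–5 → average rank (4+5)/2 = 4.5.
The 2 values of 79 occupy positions 7–8 → average rank (7+8)/2 = 7.5.
Rank 6 → value 68.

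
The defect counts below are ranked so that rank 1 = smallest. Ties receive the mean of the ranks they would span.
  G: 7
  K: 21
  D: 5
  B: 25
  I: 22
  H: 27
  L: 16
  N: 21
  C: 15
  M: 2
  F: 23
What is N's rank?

6.5

Sorted (ascending): 2, 5, 7, 15, 16, 21, 21, 22, 23, 25, 27
The 2 values of 21 occupy positions 6–7 → average rank (6+7)/2 = 6.5.
N has value 21 → rank 6.5.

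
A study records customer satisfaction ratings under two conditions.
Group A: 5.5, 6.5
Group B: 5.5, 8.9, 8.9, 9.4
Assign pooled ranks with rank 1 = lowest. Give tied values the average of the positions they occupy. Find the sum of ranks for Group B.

Sorted (ascending): 5.5, 5.5, 6.5, 8.9, 8.9, 9.4
The 2 values of 5.5 occupy positions 1–2 → average rank (1+2)/2 = 1.5.
The 2 values of 8.9 occupy positions 4–5 → average rank (4+5)/2 = 4.5.
Group B values → pooled ranks: 5.5→1.5, 8.9→4.5, 8.9→4.5, 9.4→6
Rank sum = 1.5 + 4.5 + 4.5 + 6 = 16.5

16.5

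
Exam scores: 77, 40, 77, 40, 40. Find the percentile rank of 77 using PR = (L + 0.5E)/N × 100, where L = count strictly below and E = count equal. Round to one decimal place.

80.0

N = 5.
Strictly below 77: 3. Equal to 77: 2.
PR = (3 + 0.5·2)/5 × 100 = 80.0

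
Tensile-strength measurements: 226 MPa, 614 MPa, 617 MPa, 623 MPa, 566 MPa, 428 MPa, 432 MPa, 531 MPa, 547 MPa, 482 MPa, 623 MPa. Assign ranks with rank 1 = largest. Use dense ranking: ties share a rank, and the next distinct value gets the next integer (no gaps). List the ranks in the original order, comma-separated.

Sorted (descending): 623, 623, 617, 614, 566, 547, 531, 482, 432, 428, 226
The 2 values of 623 share dense rank 1.
Remaining distinct values take the next consecutive integers.

10, 3, 2, 1, 4, 9, 8, 6, 5, 7, 1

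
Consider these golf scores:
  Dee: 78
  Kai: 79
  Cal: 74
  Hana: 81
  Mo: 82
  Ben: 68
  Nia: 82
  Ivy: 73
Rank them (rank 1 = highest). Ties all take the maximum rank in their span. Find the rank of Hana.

3

Sorted (descending): 82, 82, 81, 79, 78, 74, 73, 68
The 2 values of 82 occupy positions 1–2 → each gets rank 2.
Hana has value 81 → rank 3.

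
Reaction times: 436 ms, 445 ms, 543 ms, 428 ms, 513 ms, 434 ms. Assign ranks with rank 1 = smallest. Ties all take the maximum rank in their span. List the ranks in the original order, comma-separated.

Sorted (ascending): 428, 434, 436, 445, 513, 543
No ties — each value takes its position as its rank.

3, 4, 6, 1, 5, 2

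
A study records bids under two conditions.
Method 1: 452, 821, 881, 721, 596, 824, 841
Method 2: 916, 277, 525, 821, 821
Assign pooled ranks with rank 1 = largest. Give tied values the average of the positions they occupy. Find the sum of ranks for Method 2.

Sorted (descending): 916, 881, 841, 824, 821, 821, 821, 721, 596, 525, 452, 277
The 3 values of 821 occupy positions 5–7 → average rank 6.
Method 2 values → pooled ranks: 916→1, 277→12, 525→10, 821→6, 821→6
Rank sum = 1 + 12 + 10 + 6 + 6 = 35

35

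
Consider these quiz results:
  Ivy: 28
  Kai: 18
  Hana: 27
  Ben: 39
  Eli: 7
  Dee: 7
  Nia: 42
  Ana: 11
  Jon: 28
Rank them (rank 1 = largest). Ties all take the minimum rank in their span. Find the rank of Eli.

Sorted (descending): 42, 39, 28, 28, 27, 18, 11, 7, 7
The 2 values of 28 occupy positions 3–4 → each gets rank 3.
The 2 values of 7 occupy positions 8–9 → each gets rank 8.
Eli has value 7 → rank 8.

8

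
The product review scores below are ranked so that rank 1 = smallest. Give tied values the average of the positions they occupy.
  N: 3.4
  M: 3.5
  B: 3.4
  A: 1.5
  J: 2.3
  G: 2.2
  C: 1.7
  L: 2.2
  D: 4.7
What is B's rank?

6.5

Sorted (ascending): 1.5, 1.7, 2.2, 2.2, 2.3, 3.4, 3.4, 3.5, 4.7
The 2 values of 2.2 occupy positions 3–4 → average rank (3+4)/2 = 3.5.
The 2 values of 3.4 occupy positions 6–7 → average rank (6+7)/2 = 6.5.
B has value 3.4 → rank 6.5.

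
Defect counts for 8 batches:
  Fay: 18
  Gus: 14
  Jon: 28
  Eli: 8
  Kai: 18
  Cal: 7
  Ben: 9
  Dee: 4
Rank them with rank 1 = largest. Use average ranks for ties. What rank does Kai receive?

Sorted (descending): 28, 18, 18, 14, 9, 8, 7, 4
The 2 values of 18 occupy positions 2–3 → average rank (2+3)/2 = 2.5.
Kai has value 18 → rank 2.5.

2.5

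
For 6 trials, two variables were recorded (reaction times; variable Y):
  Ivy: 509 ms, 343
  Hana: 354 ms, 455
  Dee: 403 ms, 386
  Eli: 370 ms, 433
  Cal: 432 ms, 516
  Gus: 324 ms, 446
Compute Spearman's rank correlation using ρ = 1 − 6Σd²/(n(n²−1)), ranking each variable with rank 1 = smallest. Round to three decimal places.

-0.371

Ranks of variable 1: 6, 2, 4, 3, 5, 1
Ranks of variable 2: 1, 5, 2, 3, 6, 4
d = r₁ − r₂: 5, -3, 2, 0, -1, -3
d²: 25, 9, 4, 0, 1, 9; Σd² = 48
ρ = 1 − 6·48/(6·35) = 1 − 288/210 = -0.371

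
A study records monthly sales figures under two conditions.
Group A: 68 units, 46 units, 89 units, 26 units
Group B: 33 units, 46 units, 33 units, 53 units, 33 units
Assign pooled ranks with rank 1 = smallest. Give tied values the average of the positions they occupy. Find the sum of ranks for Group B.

21.5

Sorted (ascending): 26, 33, 33, 33, 46, 46, 53, 68, 89
The 3 values of 33 occupy positions 2–4 → average rank 3.
The 2 values of 46 occupy positions 5–6 → average rank (5+6)/2 = 5.5.
Group B values → pooled ranks: 33→3, 46→5.5, 33→3, 53→7, 33→3
Rank sum = 3 + 5.5 + 3 + 7 + 3 = 21.5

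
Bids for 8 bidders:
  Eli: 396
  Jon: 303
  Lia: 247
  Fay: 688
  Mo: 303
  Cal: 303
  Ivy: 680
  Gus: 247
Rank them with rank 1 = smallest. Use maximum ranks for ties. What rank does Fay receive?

8

Sorted (ascending): 247, 247, 303, 303, 303, 396, 680, 688
The 2 values of 247 occupy positions 1–2 → each gets rank 2.
The 3 values of 303 occupy positions 3–5 → each gets rank 5.
Fay has value 688 → rank 8.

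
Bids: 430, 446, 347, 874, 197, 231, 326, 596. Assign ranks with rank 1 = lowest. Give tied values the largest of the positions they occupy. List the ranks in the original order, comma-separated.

Sorted (ascending): 197, 231, 326, 347, 430, 446, 596, 874
No ties — each value takes its position as its rank.

5, 6, 4, 8, 1, 2, 3, 7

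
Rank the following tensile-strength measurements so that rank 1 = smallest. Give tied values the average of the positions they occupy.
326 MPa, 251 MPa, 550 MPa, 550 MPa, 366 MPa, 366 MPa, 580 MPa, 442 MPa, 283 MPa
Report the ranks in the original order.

Sorted (ascending): 251, 283, 326, 366, 366, 442, 550, 550, 580
The 2 values of 366 occupy positions 4–5 → average rank (4+5)/2 = 4.5.
The 2 values of 550 occupy positions 7–8 → average rank (7+8)/2 = 7.5.

3, 1, 7.5, 7.5, 4.5, 4.5, 9, 6, 2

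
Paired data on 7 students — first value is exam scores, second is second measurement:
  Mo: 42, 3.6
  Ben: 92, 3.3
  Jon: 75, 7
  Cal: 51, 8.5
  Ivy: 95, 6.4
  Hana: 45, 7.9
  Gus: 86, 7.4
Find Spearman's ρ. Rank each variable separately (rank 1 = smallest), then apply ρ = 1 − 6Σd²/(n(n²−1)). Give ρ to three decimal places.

-0.321

Ranks of variable 1: 1, 6, 4, 3, 7, 2, 5
Ranks of variable 2: 2, 1, 4, 7, 3, 6, 5
d = r₁ − r₂: -1, 5, 0, -4, 4, -4, 0
d²: 1, 25, 0, 16, 16, 16, 0; Σd² = 74
ρ = 1 − 6·74/(7·48) = 1 − 444/336 = -0.321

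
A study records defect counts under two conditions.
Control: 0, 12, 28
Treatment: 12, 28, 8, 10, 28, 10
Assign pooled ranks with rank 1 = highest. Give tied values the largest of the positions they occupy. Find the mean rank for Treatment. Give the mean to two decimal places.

Sorted (descending): 28, 28, 28, 12, 12, 10, 10, 8, 0
The 3 values of 28 occupy positions 1–3 → each gets rank 3.
The 2 values of 12 occupy positions 4–5 → each gets rank 5.
The 2 values of 10 occupy positions 6–7 → each gets rank 7.
Treatment values → pooled ranks: 12→5, 28→3, 8→8, 10→7, 28→3, 10→7
Mean rank = (5 + 3 + 8 + 7 + 3 + 7) / 6 = 5.50

5.50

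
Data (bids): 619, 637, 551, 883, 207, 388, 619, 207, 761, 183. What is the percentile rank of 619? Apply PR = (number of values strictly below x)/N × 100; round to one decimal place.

50.0

N = 10.
Strictly below 619: 5. Equal to 619: 2.
PR = 5/10 × 100 = 50.0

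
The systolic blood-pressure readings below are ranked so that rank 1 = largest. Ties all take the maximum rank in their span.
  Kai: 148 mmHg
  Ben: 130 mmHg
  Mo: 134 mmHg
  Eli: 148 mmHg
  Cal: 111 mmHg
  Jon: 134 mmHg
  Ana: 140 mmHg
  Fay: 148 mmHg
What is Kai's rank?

3

Sorted (descending): 148, 148, 148, 140, 134, 134, 130, 111
The 3 values of 148 occupy positions 1–3 → each gets rank 3.
The 2 values of 134 occupy positions 5–6 → each gets rank 6.
Kai has value 148 mmHg → rank 3.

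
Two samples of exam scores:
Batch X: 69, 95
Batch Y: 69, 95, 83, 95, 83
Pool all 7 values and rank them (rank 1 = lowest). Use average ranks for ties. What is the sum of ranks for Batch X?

7.5

Sorted (ascending): 69, 69, 83, 83, 95, 95, 95
The 2 values of 69 occupy positions 1–2 → average rank (1+2)/2 = 1.5.
The 2 values of 83 occupy positions 3–4 → average rank (3+4)/2 = 3.5.
The 3 values of 95 occupy positions 5–7 → average rank 6.
Batch X values → pooled ranks: 69→1.5, 95→6
Rank sum = 1.5 + 6 = 7.5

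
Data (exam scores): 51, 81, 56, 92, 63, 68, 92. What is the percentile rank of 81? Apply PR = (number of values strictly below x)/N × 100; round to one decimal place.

57.1

N = 7.
Strictly below 81: 4. Equal to 81: 1.
PR = 4/7 × 100 = 57.1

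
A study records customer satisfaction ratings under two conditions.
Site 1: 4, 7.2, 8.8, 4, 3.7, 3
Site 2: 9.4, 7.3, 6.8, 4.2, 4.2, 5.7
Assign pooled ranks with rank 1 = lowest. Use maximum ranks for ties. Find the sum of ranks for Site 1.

31

Sorted (ascending): 3, 3.7, 4, 4, 4.2, 4.2, 5.7, 6.8, 7.2, 7.3, 8.8, 9.4
The 2 values of 4 occupy positions 3–4 → each gets rank 4.
The 2 values of 4.2 occupy positions 5–6 → each gets rank 6.
Site 1 values → pooled ranks: 4→4, 7.2→9, 8.8→11, 4→4, 3.7→2, 3→1
Rank sum = 4 + 9 + 11 + 4 + 2 + 1 = 31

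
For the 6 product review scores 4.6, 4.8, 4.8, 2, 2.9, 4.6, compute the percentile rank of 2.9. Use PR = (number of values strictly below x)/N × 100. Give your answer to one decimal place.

N = 6.
Strictly below 2.9: 1. Equal to 2.9: 1.
PR = 1/6 × 100 = 16.7

16.7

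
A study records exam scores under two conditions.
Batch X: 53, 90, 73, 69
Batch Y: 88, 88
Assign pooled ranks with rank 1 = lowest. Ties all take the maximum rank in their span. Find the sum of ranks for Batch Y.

Sorted (ascending): 53, 69, 73, 88, 88, 90
The 2 values of 88 occupy positions 4–5 → each gets rank 5.
Batch Y values → pooled ranks: 88→5, 88→5
Rank sum = 5 + 5 = 10

10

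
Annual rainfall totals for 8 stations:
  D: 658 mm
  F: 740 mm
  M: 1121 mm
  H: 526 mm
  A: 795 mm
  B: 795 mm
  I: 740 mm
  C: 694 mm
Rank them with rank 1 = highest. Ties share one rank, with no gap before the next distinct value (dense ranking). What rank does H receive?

6

Sorted (descending): 1121, 795, 795, 740, 740, 694, 658, 526
The 2 values of 795 share dense rank 2.
The 2 values of 740 share dense rank 3.
Remaining distinct values take the next consecutive integers.
H has value 526 mm → rank 6.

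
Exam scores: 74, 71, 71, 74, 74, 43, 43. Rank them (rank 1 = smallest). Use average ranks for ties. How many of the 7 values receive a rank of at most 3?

Sorted (ascending): 43, 43, 71, 71, 74, 74, 74
The 2 values of 43 occupy positions 1–2 → average rank (1+2)/2 = 1.5.
The 2 values of 71 occupy positions 3–4 → average rank (3+4)/2 = 3.5.
The 3 values of 74 occupy positions 5–7 → average rank 6.
Ranks ≤ 3: {1.5, 1.5} → 2 values.

2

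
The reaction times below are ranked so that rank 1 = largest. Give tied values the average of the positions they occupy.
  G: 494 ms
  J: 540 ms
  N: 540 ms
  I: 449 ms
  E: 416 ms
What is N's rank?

1.5

Sorted (descending): 540, 540, 494, 449, 416
The 2 values of 540 occupy positions 1–2 → average rank (1+2)/2 = 1.5.
N has value 540 ms → rank 1.5.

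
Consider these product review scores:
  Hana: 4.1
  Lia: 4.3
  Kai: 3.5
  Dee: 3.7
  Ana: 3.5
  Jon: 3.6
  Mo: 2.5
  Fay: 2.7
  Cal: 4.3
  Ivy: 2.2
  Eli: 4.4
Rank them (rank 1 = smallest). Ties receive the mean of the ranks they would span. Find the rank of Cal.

9.5

Sorted (ascending): 2.2, 2.5, 2.7, 3.5, 3.5, 3.6, 3.7, 4.1, 4.3, 4.3, 4.4
The 2 values of 3.5 occupy positions 4–5 → average rank (4+5)/2 = 4.5.
The 2 values of 4.3 occupy positions 9–10 → average rank (9+10)/2 = 9.5.
Cal has value 4.3 → rank 9.5.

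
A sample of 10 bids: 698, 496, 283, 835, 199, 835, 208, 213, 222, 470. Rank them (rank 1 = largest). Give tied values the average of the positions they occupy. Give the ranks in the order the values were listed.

3, 4, 6, 1.5, 10, 1.5, 9, 8, 7, 5

Sorted (descending): 835, 835, 698, 496, 470, 283, 222, 213, 208, 199
The 2 values of 835 occupy positions 1–2 → average rank (1+2)/2 = 1.5.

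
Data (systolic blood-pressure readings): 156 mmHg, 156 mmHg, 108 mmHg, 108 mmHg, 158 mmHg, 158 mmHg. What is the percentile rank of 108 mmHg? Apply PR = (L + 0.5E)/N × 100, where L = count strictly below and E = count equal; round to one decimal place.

N = 6.
Strictly below 108: 0. Equal to 108: 2.
PR = (0 + 0.5·2)/6 × 100 = 16.7

16.7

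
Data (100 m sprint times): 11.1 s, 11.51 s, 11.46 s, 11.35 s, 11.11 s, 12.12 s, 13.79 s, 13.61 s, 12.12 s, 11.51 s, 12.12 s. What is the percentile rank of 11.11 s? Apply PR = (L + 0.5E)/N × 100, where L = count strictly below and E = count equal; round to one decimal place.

N = 11.
Strictly below 11.11: 1. Equal to 11.11: 1.
PR = (1 + 0.5·1)/11 × 100 = 13.6

13.6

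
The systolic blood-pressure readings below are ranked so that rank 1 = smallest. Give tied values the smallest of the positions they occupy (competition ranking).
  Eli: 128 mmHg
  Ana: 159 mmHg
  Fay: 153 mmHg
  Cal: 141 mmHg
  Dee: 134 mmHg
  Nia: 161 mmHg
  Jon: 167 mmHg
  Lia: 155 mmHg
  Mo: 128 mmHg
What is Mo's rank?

1

Sorted (ascending): 128, 128, 134, 141, 153, 155, 159, 161, 167
The 2 values of 128 occupy positions 1–2 → each gets rank 1.
Mo has value 128 mmHg → rank 1.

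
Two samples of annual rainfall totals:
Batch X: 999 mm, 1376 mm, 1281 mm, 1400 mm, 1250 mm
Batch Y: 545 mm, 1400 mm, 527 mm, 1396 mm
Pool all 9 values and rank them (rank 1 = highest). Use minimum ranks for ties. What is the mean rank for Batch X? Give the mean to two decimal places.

Sorted (descending): 1400, 1400, 1396, 1376, 1281, 1250, 999, 545, 527
The 2 values of 1400 occupy positions 1–2 → each gets rank 1.
Batch X values → pooled ranks: 999→7, 1376→4, 1281→5, 1400→1, 1250→6
Mean rank = (7 + 4 + 5 + 1 + 6) / 5 = 4.60

4.60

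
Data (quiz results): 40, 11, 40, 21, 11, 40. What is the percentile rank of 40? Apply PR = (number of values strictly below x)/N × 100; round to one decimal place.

N = 6.
Strictly below 40: 3. Equal to 40: 3.
PR = 3/6 × 100 = 50.0

50.0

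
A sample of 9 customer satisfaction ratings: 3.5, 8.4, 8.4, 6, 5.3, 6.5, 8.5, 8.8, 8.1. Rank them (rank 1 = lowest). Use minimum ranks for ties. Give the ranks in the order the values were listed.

1, 6, 6, 3, 2, 4, 8, 9, 5

Sorted (ascending): 3.5, 5.3, 6, 6.5, 8.1, 8.4, 8.4, 8.5, 8.8
The 2 values of 8.4 occupy positions 6–7 → each gets rank 6.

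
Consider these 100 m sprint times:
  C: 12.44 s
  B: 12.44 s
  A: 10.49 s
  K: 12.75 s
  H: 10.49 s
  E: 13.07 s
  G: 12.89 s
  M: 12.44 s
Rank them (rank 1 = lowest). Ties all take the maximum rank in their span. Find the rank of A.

Sorted (ascending): 10.49, 10.49, 12.44, 12.44, 12.44, 12.75, 12.89, 13.07
The 2 values of 10.49 occupy positions 1–2 → each gets rank 2.
The 3 values of 12.44 occupy positions 3–5 → each gets rank 5.
A has value 10.49 s → rank 2.

2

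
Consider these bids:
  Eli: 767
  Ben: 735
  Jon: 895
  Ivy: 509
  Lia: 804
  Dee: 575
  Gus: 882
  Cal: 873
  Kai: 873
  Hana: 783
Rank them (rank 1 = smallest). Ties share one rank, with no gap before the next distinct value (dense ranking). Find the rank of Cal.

Sorted (ascending): 509, 575, 735, 767, 783, 804, 873, 873, 882, 895
The 2 values of 873 share dense rank 7.
Remaining distinct values take the next consecutive integers.
Cal has value 873 → rank 7.

7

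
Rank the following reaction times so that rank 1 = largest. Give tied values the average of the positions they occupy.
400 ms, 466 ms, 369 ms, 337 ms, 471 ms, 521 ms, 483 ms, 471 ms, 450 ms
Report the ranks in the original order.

7, 5, 8, 9, 3.5, 1, 2, 3.5, 6

Sorted (descending): 521, 483, 471, 471, 466, 450, 400, 369, 337
The 2 values of 471 occupy positions 3–4 → average rank (3+4)/2 = 3.5.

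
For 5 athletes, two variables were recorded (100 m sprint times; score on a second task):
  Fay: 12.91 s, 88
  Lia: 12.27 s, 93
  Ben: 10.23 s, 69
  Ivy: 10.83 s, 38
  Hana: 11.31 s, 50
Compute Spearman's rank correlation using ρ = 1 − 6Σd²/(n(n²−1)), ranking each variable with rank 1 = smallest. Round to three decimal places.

Ranks of variable 1: 5, 4, 1, 2, 3
Ranks of variable 2: 4, 5, 3, 1, 2
d = r₁ − r₂: 1, -1, -2, 1, 1
d²: 1, 1, 4, 1, 1; Σd² = 8
ρ = 1 − 6·8/(5·24) = 1 − 48/120 = 0.600

0.600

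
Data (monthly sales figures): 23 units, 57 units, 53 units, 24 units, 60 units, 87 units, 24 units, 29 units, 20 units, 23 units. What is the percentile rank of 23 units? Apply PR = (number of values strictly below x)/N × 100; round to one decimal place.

N = 10.
Strictly below 23: 1. Equal to 23: 2.
PR = 1/10 × 100 = 10.0

10.0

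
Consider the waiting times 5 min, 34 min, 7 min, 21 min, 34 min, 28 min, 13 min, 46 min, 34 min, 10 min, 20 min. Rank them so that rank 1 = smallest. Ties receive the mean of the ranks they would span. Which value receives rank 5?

Sorted (ascending): 5, 7, 10, 13, 20, 21, 28, 34, 34, 34, 46
The 3 values of 34 occupy positions 8–10 → average rank 9.
Rank 5 → value 20.

20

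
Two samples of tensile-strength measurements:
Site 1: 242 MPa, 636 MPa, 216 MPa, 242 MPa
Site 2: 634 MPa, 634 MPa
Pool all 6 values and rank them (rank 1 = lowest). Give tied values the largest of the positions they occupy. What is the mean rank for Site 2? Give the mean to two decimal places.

5.00

Sorted (ascending): 216, 242, 242, 634, 634, 636
The 2 values of 242 occupy positions 2–3 → each gets rank 3.
The 2 values of 634 occupy positions 4–5 → each gets rank 5.
Site 2 values → pooled ranks: 634→5, 634→5
Mean rank = (5 + 5) / 2 = 5.00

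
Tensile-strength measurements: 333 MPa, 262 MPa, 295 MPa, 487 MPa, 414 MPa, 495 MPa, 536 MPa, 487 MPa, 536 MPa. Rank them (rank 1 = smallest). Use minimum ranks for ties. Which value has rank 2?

295

Sorted (ascending): 262, 295, 333, 414, 487, 487, 495, 536, 536
The 2 values of 487 occupy positions 5–6 → each gets rank 5.
The 2 values of 536 occupy positions 8–9 → each gets rank 8.
Rank 2 → value 295.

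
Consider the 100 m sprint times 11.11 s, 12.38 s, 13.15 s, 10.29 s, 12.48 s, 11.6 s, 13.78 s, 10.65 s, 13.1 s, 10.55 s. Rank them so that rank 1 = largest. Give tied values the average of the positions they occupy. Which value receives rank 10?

Sorted (descending): 13.78, 13.15, 13.1, 12.48, 12.38, 11.6, 11.11, 10.65, 10.55, 10.29
No ties — each value takes its position as its rank.
Rank 10 → value 10.29.

10.29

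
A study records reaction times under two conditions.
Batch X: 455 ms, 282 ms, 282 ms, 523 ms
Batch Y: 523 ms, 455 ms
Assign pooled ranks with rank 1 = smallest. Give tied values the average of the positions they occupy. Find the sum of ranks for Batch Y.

9

Sorted (ascending): 282, 282, 455, 455, 523, 523
The 2 values of 282 occupy positions 1–2 → average rank (1+2)/2 = 1.5.
The 2 values of 455 occupy positions 3–4 → average rank (3+4)/2 = 3.5.
The 2 values of 523 occupy positions 5–6 → average rank (5+6)/2 = 5.5.
Batch Y values → pooled ranks: 523→5.5, 455→3.5
Rank sum = 5.5 + 3.5 = 9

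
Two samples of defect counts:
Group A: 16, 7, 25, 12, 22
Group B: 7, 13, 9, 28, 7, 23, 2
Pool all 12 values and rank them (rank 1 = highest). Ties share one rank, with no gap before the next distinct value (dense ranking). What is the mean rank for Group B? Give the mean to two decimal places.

6.57

Sorted (descending): 28, 25, 23, 22, 16, 13, 12, 9, 7, 7, 7, 2
The 3 values of 7 share dense rank 9.
Remaining distinct values take the next consecutive integers.
Group B values → pooled ranks: 7→9, 13→6, 9→8, 28→1, 7→9, 23→3, 2→10
Mean rank = (9 + 6 + 8 + 1 + 9 + 3 + 10) / 7 = 6.57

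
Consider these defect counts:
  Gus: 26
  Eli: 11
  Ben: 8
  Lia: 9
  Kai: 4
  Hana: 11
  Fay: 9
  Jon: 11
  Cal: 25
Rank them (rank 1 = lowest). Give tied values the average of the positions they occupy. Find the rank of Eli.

Sorted (ascending): 4, 8, 9, 9, 11, 11, 11, 25, 26
The 2 values of 9 occupy positions 3–4 → average rank (3+4)/2 = 3.5.
The 3 values of 11 occupy positions 5–7 → average rank 6.
Eli has value 11 → rank 6.

6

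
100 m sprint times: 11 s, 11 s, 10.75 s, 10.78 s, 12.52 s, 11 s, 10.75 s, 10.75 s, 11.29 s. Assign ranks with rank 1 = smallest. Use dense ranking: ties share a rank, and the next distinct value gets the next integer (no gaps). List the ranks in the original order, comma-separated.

Sorted (ascending): 10.75, 10.75, 10.75, 10.78, 11, 11, 11, 11.29, 12.52
The 3 values of 10.75 share dense rank 1.
The 3 values of 11 share dense rank 3.
Remaining distinct values take the next consecutive integers.

3, 3, 1, 2, 5, 3, 1, 1, 4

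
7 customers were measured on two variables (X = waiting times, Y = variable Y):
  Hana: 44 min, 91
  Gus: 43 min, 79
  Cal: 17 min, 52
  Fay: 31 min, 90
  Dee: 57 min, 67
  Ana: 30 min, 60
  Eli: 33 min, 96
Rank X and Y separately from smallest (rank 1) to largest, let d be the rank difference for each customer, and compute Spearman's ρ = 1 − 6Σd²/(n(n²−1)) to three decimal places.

Ranks of variable 1: 6, 5, 1, 3, 7, 2, 4
Ranks of variable 2: 6, 4, 1, 5, 3, 2, 7
d = r₁ − r₂: 0, 1, 0, -2, 4, 0, -3
d²: 0, 1, 0, 4, 16, 0, 9; Σd² = 30
ρ = 1 − 6·30/(7·48) = 1 − 180/336 = 0.464

0.464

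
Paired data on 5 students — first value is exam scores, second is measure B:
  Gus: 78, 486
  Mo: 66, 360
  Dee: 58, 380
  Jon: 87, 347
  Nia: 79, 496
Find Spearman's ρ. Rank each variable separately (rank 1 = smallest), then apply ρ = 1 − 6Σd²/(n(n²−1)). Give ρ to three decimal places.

Ranks of variable 1: 3, 2, 1, 5, 4
Ranks of variable 2: 4, 2, 3, 1, 5
d = r₁ − r₂: -1, 0, -2, 4, -1
d²: 1, 0, 4, 16, 1; Σd² = 22
ρ = 1 − 6·22/(5·24) = 1 − 132/120 = -0.100

-0.100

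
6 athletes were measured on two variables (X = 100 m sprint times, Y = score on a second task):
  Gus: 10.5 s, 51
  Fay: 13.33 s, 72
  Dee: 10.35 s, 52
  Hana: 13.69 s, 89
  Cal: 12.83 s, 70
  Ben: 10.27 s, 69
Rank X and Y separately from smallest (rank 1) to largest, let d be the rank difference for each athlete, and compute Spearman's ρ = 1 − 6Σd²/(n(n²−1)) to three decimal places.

Ranks of variable 1: 3, 5, 2, 6, 4, 1
Ranks of variable 2: 1, 5, 2, 6, 4, 3
d = r₁ − r₂: 2, 0, 0, 0, 0, -2
d²: 4, 0, 0, 0, 0, 4; Σd² = 8
ρ = 1 − 6·8/(6·35) = 1 − 48/210 = 0.771

0.771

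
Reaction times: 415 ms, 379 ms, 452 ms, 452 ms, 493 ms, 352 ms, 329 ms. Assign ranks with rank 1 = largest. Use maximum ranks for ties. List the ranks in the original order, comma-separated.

4, 5, 3, 3, 1, 6, 7

Sorted (descending): 493, 452, 452, 415, 379, 352, 329
The 2 values of 452 occupy positions 2–3 → each gets rank 3.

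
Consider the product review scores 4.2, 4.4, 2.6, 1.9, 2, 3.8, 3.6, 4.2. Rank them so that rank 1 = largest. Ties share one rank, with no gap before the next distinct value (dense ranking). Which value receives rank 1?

4.4

Sorted (descending): 4.4, 4.2, 4.2, 3.8, 3.6, 2.6, 2, 1.9
The 2 values of 4.2 share dense rank 2.
Remaining distinct values take the next consecutive integers.
Rank 1 → value 4.4.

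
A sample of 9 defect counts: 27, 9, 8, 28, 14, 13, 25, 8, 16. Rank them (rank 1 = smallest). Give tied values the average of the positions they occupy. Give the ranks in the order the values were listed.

Sorted (ascending): 8, 8, 9, 13, 14, 16, 25, 27, 28
The 2 values of 8 occupy positions 1–2 → average rank (1+2)/2 = 1.5.

8, 3, 1.5, 9, 5, 4, 7, 1.5, 6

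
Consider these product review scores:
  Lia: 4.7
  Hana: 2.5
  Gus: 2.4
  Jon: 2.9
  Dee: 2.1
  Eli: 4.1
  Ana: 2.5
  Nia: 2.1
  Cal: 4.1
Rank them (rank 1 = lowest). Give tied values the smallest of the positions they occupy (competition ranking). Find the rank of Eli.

Sorted (ascending): 2.1, 2.1, 2.4, 2.5, 2.5, 2.9, 4.1, 4.1, 4.7
The 2 values of 2.1 occupy positions 1–2 → each gets rank 1.
The 2 values of 2.5 occupy positions 4–5 → each gets rank 4.
The 2 values of 4.1 occupy positions 7–8 → each gets rank 7.
Eli has value 4.1 → rank 7.

7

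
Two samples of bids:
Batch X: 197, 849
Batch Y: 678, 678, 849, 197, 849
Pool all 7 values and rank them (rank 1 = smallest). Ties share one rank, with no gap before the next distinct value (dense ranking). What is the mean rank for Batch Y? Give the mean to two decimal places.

Sorted (ascending): 197, 197, 678, 678, 849, 849, 849
The 2 values of 197 share dense rank 1.
The 2 values of 678 share dense rank 2.
The 3 values of 849 share dense rank 3.
Batch Y values → pooled ranks: 678→2, 678→2, 849→3, 197→1, 849→3
Mean rank = (2 + 2 + 3 + 1 + 3) / 5 = 2.20

2.20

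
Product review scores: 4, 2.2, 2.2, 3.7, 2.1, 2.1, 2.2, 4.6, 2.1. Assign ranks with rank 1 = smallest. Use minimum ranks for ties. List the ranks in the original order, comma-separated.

8, 4, 4, 7, 1, 1, 4, 9, 1

Sorted (ascending): 2.1, 2.1, 2.1, 2.2, 2.2, 2.2, 3.7, 4, 4.6
The 3 values of 2.1 occupy positions 1–3 → each gets rank 1.
The 3 values of 2.2 occupy positions 4–6 → each gets rank 4.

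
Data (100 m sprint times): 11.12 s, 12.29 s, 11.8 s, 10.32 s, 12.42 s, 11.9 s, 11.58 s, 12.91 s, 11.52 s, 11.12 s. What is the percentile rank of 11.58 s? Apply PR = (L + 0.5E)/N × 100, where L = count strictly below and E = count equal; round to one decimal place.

45.0

N = 10.
Strictly below 11.58: 4. Equal to 11.58: 1.
PR = (4 + 0.5·1)/10 × 100 = 45.0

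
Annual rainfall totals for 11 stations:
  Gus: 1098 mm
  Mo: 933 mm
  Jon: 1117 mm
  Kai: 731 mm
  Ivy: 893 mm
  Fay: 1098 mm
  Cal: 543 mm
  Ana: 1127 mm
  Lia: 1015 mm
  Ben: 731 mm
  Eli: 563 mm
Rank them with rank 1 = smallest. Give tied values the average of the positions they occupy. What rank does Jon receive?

Sorted (ascending): 543, 563, 731, 731, 893, 933, 1015, 1098, 1098, 1117, 1127
The 2 values of 731 occupy positions 3–4 → average rank (3+4)/2 = 3.5.
The 2 values of 1098 occupy positions 8–9 → average rank (8+9)/2 = 8.5.
Jon has value 1117 mm → rank 10.

10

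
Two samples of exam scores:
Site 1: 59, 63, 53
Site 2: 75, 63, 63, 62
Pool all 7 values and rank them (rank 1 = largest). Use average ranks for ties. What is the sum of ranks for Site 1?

16

Sorted (descending): 75, 63, 63, 63, 62, 59, 53
The 3 values of 63 occupy positions 2–4 → average rank 3.
Site 1 values → pooled ranks: 59→6, 63→3, 53→7
Rank sum = 6 + 3 + 7 = 16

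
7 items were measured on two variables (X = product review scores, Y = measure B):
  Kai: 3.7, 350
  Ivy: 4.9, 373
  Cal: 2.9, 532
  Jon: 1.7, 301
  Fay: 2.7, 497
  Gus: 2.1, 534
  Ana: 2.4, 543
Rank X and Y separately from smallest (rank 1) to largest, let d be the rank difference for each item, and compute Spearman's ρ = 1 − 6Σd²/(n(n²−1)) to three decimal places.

Ranks of variable 1: 6, 7, 5, 1, 4, 2, 3
Ranks of variable 2: 2, 3, 5, 1, 4, 6, 7
d = r₁ − r₂: 4, 4, 0, 0, 0, -4, -4
d²: 16, 16, 0, 0, 0, 16, 16; Σd² = 64
ρ = 1 − 6·64/(7·48) = 1 − 384/336 = -0.143

-0.143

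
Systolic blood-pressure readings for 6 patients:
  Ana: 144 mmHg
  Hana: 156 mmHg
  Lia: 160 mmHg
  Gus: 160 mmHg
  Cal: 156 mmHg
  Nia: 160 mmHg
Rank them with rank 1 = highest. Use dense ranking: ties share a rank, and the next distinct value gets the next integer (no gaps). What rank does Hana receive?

2

Sorted (descending): 160, 160, 160, 156, 156, 144
The 3 values of 160 share dense rank 1.
The 2 values of 156 share dense rank 2.
Remaining distinct values take the next consecutive integers.
Hana has value 156 mmHg → rank 2.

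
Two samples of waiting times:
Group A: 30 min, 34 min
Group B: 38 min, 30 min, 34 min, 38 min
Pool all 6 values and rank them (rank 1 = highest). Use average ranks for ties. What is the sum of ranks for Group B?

12

Sorted (descending): 38, 38, 34, 34, 30, 30
The 2 values of 38 occupy positions 1–2 → average rank (1+2)/2 = 1.5.
The 2 values of 34 occupy positions 3–4 → average rank (3+4)/2 = 3.5.
The 2 values of 30 occupy positions 5–6 → average rank (5+6)/2 = 5.5.
Group B values → pooled ranks: 38→1.5, 30→5.5, 34→3.5, 38→1.5
Rank sum = 1.5 + 5.5 + 3.5 + 1.5 = 12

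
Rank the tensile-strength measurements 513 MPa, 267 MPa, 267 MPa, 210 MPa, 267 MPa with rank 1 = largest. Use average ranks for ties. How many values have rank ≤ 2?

1

Sorted (descending): 513, 267, 267, 267, 210
The 3 values of 267 occupy positions 2–4 → average rank 3.
Ranks ≤ 2: {1} → 1 value.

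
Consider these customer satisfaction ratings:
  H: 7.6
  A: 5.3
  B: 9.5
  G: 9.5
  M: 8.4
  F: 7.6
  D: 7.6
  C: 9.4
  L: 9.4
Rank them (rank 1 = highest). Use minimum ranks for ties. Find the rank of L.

Sorted (descending): 9.5, 9.5, 9.4, 9.4, 8.4, 7.6, 7.6, 7.6, 5.3
The 2 values of 9.5 occupy positions 1–2 → each gets rank 1.
The 2 values of 9.4 occupy positions 3–4 → each gets rank 3.
The 3 values of 7.6 occupy positions 6–8 → each gets rank 6.
L has value 9.4 → rank 3.

3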